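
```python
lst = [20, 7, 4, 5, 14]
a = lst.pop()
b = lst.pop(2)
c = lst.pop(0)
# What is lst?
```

After line 1: lst = [20, 7, 4, 5, 14]
After line 2 (pop() -> a = 14): lst = [20, 7, 4, 5]
After line 3 (pop(2) -> b = 4): lst = [20, 7, 5]
After line 4 (pop(0) -> c = 20): lst = [7, 5]

[7, 5]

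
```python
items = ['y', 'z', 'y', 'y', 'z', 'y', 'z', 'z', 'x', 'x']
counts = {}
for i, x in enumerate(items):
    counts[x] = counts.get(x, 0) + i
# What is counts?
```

Initial: counts = {}, items = ['y', 'z', 'y', 'y', 'z', 'y', 'z', 'z', 'x', 'x']
i=0, x='y': counts = {'y': 0}
i=1, x='z': counts = {'y': 0, 'z': 1}
i=2, x='y': counts = {'y': 2, 'z': 1}
i=3, x='y': counts = {'y': 5, 'z': 1}
i=4, x='z': counts = {'y': 5, 'z': 5}
i=5, x='y': counts = {'y': 10, 'z': 5}
i=6, x='z': counts = {'y': 10, 'z': 11}
i=7, x='z': counts = {'y': 10, 'z': 18}
i=8, x='x': counts = {'y': 10, 'z': 18, 'x': 8}
i=9, x='x': counts = {'y': 10, 'z': 18, 'x': 17}

{'y': 10, 'z': 18, 'x': 17}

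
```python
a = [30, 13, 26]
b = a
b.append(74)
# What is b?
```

After line 1: a = [30, 13, 26]
After line 2 (b = a is an alias, same object): a = [30, 13, 26], b = [30, 13, 26]
After line 3 (b.append mutates the shared list): a = [30, 13, 26, 74], b = [30, 13, 26, 74]

[30, 13, 26, 74]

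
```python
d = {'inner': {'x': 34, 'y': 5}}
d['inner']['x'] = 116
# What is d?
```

After line 1: d = {'inner': {'x': 34, 'y': 5}}
After line 2 (inner x overwritten): d = {'inner': {'x': 116, 'y': 5}}

{'inner': {'x': 116, 'y': 5}}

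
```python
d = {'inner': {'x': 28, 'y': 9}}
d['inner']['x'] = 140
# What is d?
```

After line 1: d = {'inner': {'x': 28, 'y': 9}}
After line 2 (inner x overwritten): d = {'inner': {'x': 140, 'y': 9}}

{'inner': {'x': 140, 'y': 9}}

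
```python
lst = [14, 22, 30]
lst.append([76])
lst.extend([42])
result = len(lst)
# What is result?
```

After line 1: lst = [14, 22, 30]
After line 2 (append adds [76] as single element): lst = [14, 22, 30, [76]]
After line 3 (extend unpacks [42], adds 42): lst = [14, 22, 30, [76], 42]
After line 4: result = len(lst) = 5

5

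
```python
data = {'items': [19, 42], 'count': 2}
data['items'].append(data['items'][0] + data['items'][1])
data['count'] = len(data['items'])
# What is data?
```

After line 1: data = {'items': [19, 42], 'count': 2}
After line 2 (append 19 + 42 = 61): data = {'items': [19, 42, 61], 'count': 2}
After line 3 (count = len(items) = 3): data = {'items': [19, 42, 61], 'count': 3}

{'items': [19, 42, 61], 'count': 3}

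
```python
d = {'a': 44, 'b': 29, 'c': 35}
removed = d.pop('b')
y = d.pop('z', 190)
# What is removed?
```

After line 1: d = {'a': 44, 'b': 29, 'c': 35}
After line 2 (pop 'b' returns 29): d = {'a': 44, 'c': 35}, removed = 29
After line 3 (pop 'z' missing, returns default 190): d = {'a': 44, 'c': 35}, y = 190

29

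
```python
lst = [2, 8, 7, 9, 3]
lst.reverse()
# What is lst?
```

[3, 9, 7, 8, 2]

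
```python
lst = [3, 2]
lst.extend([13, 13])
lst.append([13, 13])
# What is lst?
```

After line 1: lst = [3, 2]
After line 2 (extend unpacks [13, 13]): lst = [3, 2, 13, 13]
After line 3 (append adds [13, 13] as single element): lst = [3, 2, 13, 13, [13, 13]]

[3, 2, 13, 13, [13, 13]]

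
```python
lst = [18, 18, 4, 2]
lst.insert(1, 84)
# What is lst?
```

[18, 84, 18, 4, 2]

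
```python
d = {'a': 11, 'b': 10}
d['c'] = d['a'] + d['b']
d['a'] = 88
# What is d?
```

After line 1: d = {'a': 11, 'b': 10}
After line 2 (d['c'] = 11 + 10): d = {'a': 11, 'b': 10, 'c': 21}
After line 3: d = {'a': 88, 'b': 10, 'c': 21}

{'a': 88, 'b': 10, 'c': 21}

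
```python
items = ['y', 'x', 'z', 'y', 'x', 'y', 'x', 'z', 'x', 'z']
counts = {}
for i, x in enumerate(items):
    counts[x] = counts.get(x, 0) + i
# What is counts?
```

Initial: counts = {}, items = ['y', 'x', 'z', 'y', 'x', 'y', 'x', 'z', 'x', 'z']
i=0, x='y': counts = {'y': 0}
i=1, x='x': counts = {'y': 0, 'x': 1}
i=2, x='z': counts = {'y': 0, 'x': 1, 'z': 2}
i=3, x='y': counts = {'y': 3, 'x': 1, 'z': 2}
i=4, x='x': counts = {'y': 3, 'x': 5, 'z': 2}
i=5, x='y': counts = {'y': 8, 'x': 5, 'z': 2}
i=6, x='x': counts = {'y': 8, 'x': 11, 'z': 2}
i=7, x='z': counts = {'y': 8, 'x': 11, 'z': 9}
i=8, x='x': counts = {'y': 8, 'x': 19, 'z': 9}
i=9, x='z': counts = {'y': 8, 'x': 19, 'z': 18}

{'y': 8, 'x': 19, 'z': 18}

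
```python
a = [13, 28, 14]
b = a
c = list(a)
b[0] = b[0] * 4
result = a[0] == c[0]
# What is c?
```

After line 1: a = [13, 28, 14]
After line 2 (b = a, alias): a = [13, 28, 14], b = [13, 28, 14]
After line 3 (c = list(a) is a copy, new object): c = [13, 28, 14]
After line 4 (b[0] = 13 * 4 = 52; mutates shared a/b): a = b = [52, 28, 14], c = [13, 28, 14]
After line 5 (a[0] = 52, c[0] = 13; result = False)

[13, 28, 14]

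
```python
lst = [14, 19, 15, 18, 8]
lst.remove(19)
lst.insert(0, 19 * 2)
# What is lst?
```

After line 1: lst = [14, 19, 15, 18, 8]
After line 2 (remove first 19): lst = [14, 15, 18, 8]
After line 3 (insert 38 at index 0): lst = [38, 14, 15, 18, 8]

[38, 14, 15, 18, 8]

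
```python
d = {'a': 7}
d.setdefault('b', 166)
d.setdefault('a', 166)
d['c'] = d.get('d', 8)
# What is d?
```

After line 1: d = {'a': 7}
After line 2 (setdefault adds 'b'=166): d = {'a': 7, 'b': 166}
After line 3 (setdefault 'a' no-op, already exists): d = {'a': 7, 'b': 166}
After line 4 (get('d', 8) returns default since 'd' not in d): d = {'a': 7, 'b': 166, 'c': 8}

{'a': 7, 'b': 166, 'c': 8}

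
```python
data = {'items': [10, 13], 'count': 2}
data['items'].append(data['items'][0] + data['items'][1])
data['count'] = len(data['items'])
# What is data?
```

After line 1: data = {'items': [10, 13], 'count': 2}
After line 2 (append 10 + 13 = 23): data = {'items': [10, 13, 23], 'count': 2}
After line 3 (count = len(items) = 3): data = {'items': [10, 13, 23], 'count': 3}

{'items': [10, 13, 23], 'count': 3}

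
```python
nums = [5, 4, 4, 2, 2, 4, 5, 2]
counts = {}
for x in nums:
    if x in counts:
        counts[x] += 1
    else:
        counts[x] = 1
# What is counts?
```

Initial: counts = {}, nums = [5, 4, 4, 2, 2, 4, 5, 2]
See 5: counts = {5: 1}
See 4: counts = {5: 1, 4: 1}
See 4: counts = {5: 1, 4: 2}
See 2: counts = {5: 1, 4: 2, 2: 1}
See 2: counts = {5: 1, 4: 2, 2: 2}
See 4: counts = {5: 1, 4: 3, 2: 2}
See 5: counts = {5: 2, 4: 3, 2: 2}
See 2: counts = {5: 2, 4: 3, 2: 3}

{5: 2, 4: 3, 2: 3}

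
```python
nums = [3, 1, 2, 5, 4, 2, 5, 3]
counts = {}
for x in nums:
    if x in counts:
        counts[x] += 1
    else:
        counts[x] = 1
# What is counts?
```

Initial: counts = {}, nums = [3, 1, 2, 5, 4, 2, 5, 3]
See 3: counts = {3: 1}
See 1: counts = {3: 1, 1: 1}
See 2: counts = {3: 1, 1: 1, 2: 1}
See 5: counts = {3: 1, 1: 1, 2: 1, 5: 1}
See 4: counts = {3: 1, 1: 1, 2: 1, 5: 1, 4: 1}
See 2: counts = {3: 1, 1: 1, 2: 2, 5: 1, 4: 1}
See 5: counts = {3: 1, 1: 1, 2: 2, 5: 2, 4: 1}
See 3: counts = {3: 2, 1: 1, 2: 2, 5: 2, 4: 1}

{3: 2, 1: 1, 2: 2, 5: 2, 4: 1}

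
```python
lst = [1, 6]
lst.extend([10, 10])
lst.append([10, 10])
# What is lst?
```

After line 1: lst = [1, 6]
After line 2 (extend unpacks [10, 10]): lst = [1, 6, 10, 10]
After line 3 (append adds [10, 10] as single element): lst = [1, 6, 10, 10, [10, 10]]

[1, 6, 10, 10, [10, 10]]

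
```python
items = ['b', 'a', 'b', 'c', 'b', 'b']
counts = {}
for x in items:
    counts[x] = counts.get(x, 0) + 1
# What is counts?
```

Initial: counts = {}, items = ['b', 'a', 'b', 'c', 'b', 'b']
See 'b': counts = {'b': 1}
See 'a': counts = {'b': 1, 'a': 1}
See 'b': counts = {'b': 2, 'a': 1}
See 'c': counts = {'b': 2, 'a': 1, 'c': 1}
See 'b': counts = {'b': 3, 'a': 1, 'c': 1}
See 'b': counts = {'b': 4, 'a': 1, 'c': 1}

{'b': 4, 'a': 1, 'c': 1}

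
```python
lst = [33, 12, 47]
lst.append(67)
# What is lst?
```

[33, 12, 47, 67]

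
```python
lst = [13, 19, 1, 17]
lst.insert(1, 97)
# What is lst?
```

[13, 97, 19, 1, 17]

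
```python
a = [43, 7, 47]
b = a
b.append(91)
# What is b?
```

After line 1: a = [43, 7, 47]
After line 2 (b = a is an alias, same object): a = [43, 7, 47], b = [43, 7, 47]
After line 3 (b.append mutates the shared list): a = [43, 7, 47, 91], b = [43, 7, 47, 91]

[43, 7, 47, 91]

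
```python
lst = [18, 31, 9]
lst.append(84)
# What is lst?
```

[18, 31, 9, 84]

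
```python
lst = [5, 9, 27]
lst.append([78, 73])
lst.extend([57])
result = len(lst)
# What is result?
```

After line 1: lst = [5, 9, 27]
After line 2 (append adds [78, 73] as single element): lst = [5, 9, 27, [78, 73]]
After line 3 (extend unpacks [57], adds 57): lst = [5, 9, 27, [78, 73], 57]
After line 4: result = len(lst) = 5

5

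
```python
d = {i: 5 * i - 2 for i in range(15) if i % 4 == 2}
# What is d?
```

{2: 8, 6: 28, 10: 48, 14: 68}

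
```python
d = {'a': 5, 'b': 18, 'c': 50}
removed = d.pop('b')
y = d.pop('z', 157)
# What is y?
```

After line 1: d = {'a': 5, 'b': 18, 'c': 50}
After line 2 (pop 'b' returns 18): d = {'a': 5, 'c': 50}, removed = 18
After line 3 (pop 'z' missing, returns default 157): d = {'a': 5, 'c': 50}, y = 157

157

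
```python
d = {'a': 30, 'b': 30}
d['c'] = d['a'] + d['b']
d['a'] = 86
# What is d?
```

After line 1: d = {'a': 30, 'b': 30}
After line 2 (d['c'] = 30 + 30): d = {'a': 30, 'b': 30, 'c': 60}
After line 3: d = {'a': 86, 'b': 30, 'c': 60}

{'a': 86, 'b': 30, 'c': 60}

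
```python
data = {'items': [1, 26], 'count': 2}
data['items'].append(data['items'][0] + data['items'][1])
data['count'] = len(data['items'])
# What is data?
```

After line 1: data = {'items': [1, 26], 'count': 2}
After line 2 (append 1 + 26 = 27): data = {'items': [1, 26, 27], 'count': 2}
After line 3 (count = len(items) = 3): data = {'items': [1, 26, 27], 'count': 3}

{'items': [1, 26, 27], 'count': 3}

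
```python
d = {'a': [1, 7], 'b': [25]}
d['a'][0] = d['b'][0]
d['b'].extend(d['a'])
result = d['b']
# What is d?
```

After line 1: d = {'a': [1, 7], 'b': [25]}
After line 2 (a[0] = b[0] = 25): d = {'a': [25, 7], 'b': [25]}
After line 3 (b.extend(a) appends [25, 7]): d = {'a': [25, 7], 'b': [25, 25, 7]}
After line 4: result = d['b'] = [25, 25, 7]

{'a': [25, 7], 'b': [25, 25, 7]}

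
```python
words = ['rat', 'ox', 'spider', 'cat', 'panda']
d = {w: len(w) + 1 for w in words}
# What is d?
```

{'rat': 4, 'ox': 3, 'spider': 7, 'cat': 4, 'panda': 6}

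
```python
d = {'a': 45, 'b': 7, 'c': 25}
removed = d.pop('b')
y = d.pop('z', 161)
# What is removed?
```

After line 1: d = {'a': 45, 'b': 7, 'c': 25}
After line 2 (pop 'b' returns 7): d = {'a': 45, 'c': 25}, removed = 7
After line 3 (pop 'z' missing, returns default 161): d = {'a': 45, 'c': 25}, y = 161

7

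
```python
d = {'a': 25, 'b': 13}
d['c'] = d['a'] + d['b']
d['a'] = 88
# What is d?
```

After line 1: d = {'a': 25, 'b': 13}
After line 2 (d['c'] = 25 + 13): d = {'a': 25, 'b': 13, 'c': 38}
After line 3: d = {'a': 88, 'b': 13, 'c': 38}

{'a': 88, 'b': 13, 'c': 38}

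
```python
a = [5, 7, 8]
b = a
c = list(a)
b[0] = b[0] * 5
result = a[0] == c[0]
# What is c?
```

After line 1: a = [5, 7, 8]
After line 2 (b = a, alias): a = [5, 7, 8], b = [5, 7, 8]
After line 3 (c = list(a) is a copy, new object): c = [5, 7, 8]
After line 4 (b[0] = 5 * 5 = 25; mutates shared a/b): a = b = [25, 7, 8], c = [5, 7, 8]
After line 5 (a[0] = 25, c[0] = 5; result = False)

[5, 7, 8]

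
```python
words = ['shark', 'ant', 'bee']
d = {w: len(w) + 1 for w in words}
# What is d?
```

{'shark': 6, 'ant': 4, 'bee': 4}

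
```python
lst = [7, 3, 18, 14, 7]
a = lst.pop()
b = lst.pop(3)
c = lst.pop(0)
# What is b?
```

After line 1: lst = [7, 3, 18, 14, 7]
After line 2 (pop() -> a = 7): lst = [7, 3, 18, 14]
After line 3 (pop(3) -> b = 14): lst = [7, 3, 18]
After line 4 (pop(0) -> c = 7): lst = [3, 18]

14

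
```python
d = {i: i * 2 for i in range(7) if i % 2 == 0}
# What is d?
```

{0: 0, 2: 4, 4: 8, 6: 12}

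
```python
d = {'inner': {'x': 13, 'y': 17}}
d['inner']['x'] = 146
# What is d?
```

After line 1: d = {'inner': {'x': 13, 'y': 17}}
After line 2 (inner x overwritten): d = {'inner': {'x': 146, 'y': 17}}

{'inner': {'x': 146, 'y': 17}}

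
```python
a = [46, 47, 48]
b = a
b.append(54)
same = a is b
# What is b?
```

After line 1: a = [46, 47, 48]
After line 2 (b = a is an alias, same object): a = [46, 47, 48], b = [46, 47, 48]
After line 3 (b.append mutates the shared list): a = [46, 47, 48, 54], b = [46, 47, 48, 54]
After line 4 (same = a is b; same object -> True): same = True

[46, 47, 48, 54]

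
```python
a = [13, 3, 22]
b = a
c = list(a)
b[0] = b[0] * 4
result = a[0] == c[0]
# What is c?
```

After line 1: a = [13, 3, 22]
After line 2 (b = a, alias): a = [13, 3, 22], b = [13, 3, 22]
After line 3 (c = list(a) is a copy, new object): c = [13, 3, 22]
After line 4 (b[0] = 13 * 4 = 52; mutates shared a/b): a = b = [52, 3, 22], c = [13, 3, 22]
After line 5 (a[0] = 52, c[0] = 13; result = False)

[13, 3, 22]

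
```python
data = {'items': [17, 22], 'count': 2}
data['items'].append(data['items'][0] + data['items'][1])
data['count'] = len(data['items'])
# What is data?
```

After line 1: data = {'items': [17, 22], 'count': 2}
After line 2 (append 17 + 22 = 39): data = {'items': [17, 22, 39], 'count': 2}
After line 3 (count = len(items) = 3): data = {'items': [17, 22, 39], 'count': 3}

{'items': [17, 22, 39], 'count': 3}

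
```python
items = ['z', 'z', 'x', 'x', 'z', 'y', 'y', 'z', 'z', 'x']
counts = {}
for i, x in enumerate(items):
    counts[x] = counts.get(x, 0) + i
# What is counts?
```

Initial: counts = {}, items = ['z', 'z', 'x', 'x', 'z', 'y', 'y', 'z', 'z', 'x']
i=0, x='z': counts = {'z': 0}
i=1, x='z': counts = {'z': 1}
i=2, x='x': counts = {'z': 1, 'x': 2}
i=3, x='x': counts = {'z': 1, 'x': 5}
i=4, x='z': counts = {'z': 5, 'x': 5}
i=5, x='y': counts = {'z': 5, 'x': 5, 'y': 5}
i=6, x='y': counts = {'z': 5, 'x': 5, 'y': 11}
i=7, x='z': counts = {'z': 12, 'x': 5, 'y': 11}
i=8, x='z': counts = {'z': 20, 'x': 5, 'y': 11}
i=9, x='x': counts = {'z': 20, 'x': 14, 'y': 11}

{'z': 20, 'x': 14, 'y': 11}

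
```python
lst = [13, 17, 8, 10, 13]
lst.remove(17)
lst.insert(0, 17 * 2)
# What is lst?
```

After line 1: lst = [13, 17, 8, 10, 13]
After line 2 (remove first 17): lst = [13, 8, 10, 13]
After line 3 (insert 34 at index 0): lst = [34, 13, 8, 10, 13]

[34, 13, 8, 10, 13]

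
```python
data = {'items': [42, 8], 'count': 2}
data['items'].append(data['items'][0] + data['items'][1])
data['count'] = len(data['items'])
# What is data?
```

After line 1: data = {'items': [42, 8], 'count': 2}
After line 2 (append 42 + 8 = 50): data = {'items': [42, 8, 50], 'count': 2}
After line 3 (count = len(items) = 3): data = {'items': [42, 8, 50], 'count': 3}

{'items': [42, 8, 50], 'count': 3}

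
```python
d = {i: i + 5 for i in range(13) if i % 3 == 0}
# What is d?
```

{0: 5, 3: 8, 6: 11, 9: 14, 12: 17}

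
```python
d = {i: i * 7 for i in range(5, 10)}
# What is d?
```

{5: 35, 6: 42, 7: 49, 8: 56, 9: 63}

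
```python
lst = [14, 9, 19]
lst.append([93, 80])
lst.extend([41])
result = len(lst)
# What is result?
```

After line 1: lst = [14, 9, 19]
After line 2 (append adds [93, 80] as single element): lst = [14, 9, 19, [93, 80]]
After line 3 (extend unpacks [41], adds 41): lst = [14, 9, 19, [93, 80], 41]
After line 4: result = len(lst) = 5

5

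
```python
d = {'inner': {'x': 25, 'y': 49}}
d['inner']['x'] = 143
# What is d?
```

After line 1: d = {'inner': {'x': 25, 'y': 49}}
After line 2 (inner x overwritten): d = {'inner': {'x': 143, 'y': 49}}

{'inner': {'x': 143, 'y': 49}}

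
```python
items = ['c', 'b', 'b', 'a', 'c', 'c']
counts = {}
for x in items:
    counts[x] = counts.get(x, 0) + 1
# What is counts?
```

Initial: counts = {}, items = ['c', 'b', 'b', 'a', 'c', 'c']
See 'c': counts = {'c': 1}
See 'b': counts = {'c': 1, 'b': 1}
See 'b': counts = {'c': 1, 'b': 2}
See 'a': counts = {'c': 1, 'b': 2, 'a': 1}
See 'c': counts = {'c': 2, 'b': 2, 'a': 1}
See 'c': counts = {'c': 3, 'b': 2, 'a': 1}

{'c': 3, 'b': 2, 'a': 1}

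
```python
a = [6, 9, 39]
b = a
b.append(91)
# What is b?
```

After line 1: a = [6, 9, 39]
After line 2 (b = a is an alias, same object): a = [6, 9, 39], b = [6, 9, 39]
After line 3 (b.append mutates the shared list): a = [6, 9, 39, 91], b = [6, 9, 39, 91]

[6, 9, 39, 91]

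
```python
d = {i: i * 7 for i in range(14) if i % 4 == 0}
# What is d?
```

{0: 0, 4: 28, 8: 56, 12: 84}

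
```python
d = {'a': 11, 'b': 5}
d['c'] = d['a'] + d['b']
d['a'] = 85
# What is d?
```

After line 1: d = {'a': 11, 'b': 5}
After line 2 (d['c'] = 11 + 5): d = {'a': 11, 'b': 5, 'c': 16}
After line 3: d = {'a': 85, 'b': 5, 'c': 16}

{'a': 85, 'b': 5, 'c': 16}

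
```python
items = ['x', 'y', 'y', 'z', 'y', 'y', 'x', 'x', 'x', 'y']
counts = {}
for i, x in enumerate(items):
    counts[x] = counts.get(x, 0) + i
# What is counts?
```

Initial: counts = {}, items = ['x', 'y', 'y', 'z', 'y', 'y', 'x', 'x', 'x', 'y']
i=0, x='x': counts = {'x': 0}
i=1, x='y': counts = {'x': 0, 'y': 1}
i=2, x='y': counts = {'x': 0, 'y': 3}
i=3, x='z': counts = {'x': 0, 'y': 3, 'z': 3}
i=4, x='y': counts = {'x': 0, 'y': 7, 'z': 3}
i=5, x='y': counts = {'x': 0, 'y': 12, 'z': 3}
i=6, x='x': counts = {'x': 6, 'y': 12, 'z': 3}
i=7, x='x': counts = {'x': 13, 'y': 12, 'z': 3}
i=8, x='x': counts = {'x': 21, 'y': 12, 'z': 3}
i=9, x='y': counts = {'x': 21, 'y': 21, 'z': 3}

{'x': 21, 'y': 21, 'z': 3}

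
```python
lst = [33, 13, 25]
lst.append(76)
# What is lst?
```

[33, 13, 25, 76]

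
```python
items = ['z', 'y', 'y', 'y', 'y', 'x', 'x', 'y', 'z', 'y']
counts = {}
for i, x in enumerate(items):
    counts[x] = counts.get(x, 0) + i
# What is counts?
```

Initial: counts = {}, items = ['z', 'y', 'y', 'y', 'y', 'x', 'x', 'y', 'z', 'y']
i=0, x='z': counts = {'z': 0}
i=1, x='y': counts = {'z': 0, 'y': 1}
i=2, x='y': counts = {'z': 0, 'y': 3}
i=3, x='y': counts = {'z': 0, 'y': 6}
i=4, x='y': counts = {'z': 0, 'y': 10}
i=5, x='x': counts = {'z': 0, 'y': 10, 'x': 5}
i=6, x='x': counts = {'z': 0, 'y': 10, 'x': 11}
i=7, x='y': counts = {'z': 0, 'y': 17, 'x': 11}
i=8, x='z': counts = {'z': 8, 'y': 17, 'x': 11}
i=9, x='y': counts = {'z': 8, 'y': 26, 'x': 11}

{'z': 8, 'y': 26, 'x': 11}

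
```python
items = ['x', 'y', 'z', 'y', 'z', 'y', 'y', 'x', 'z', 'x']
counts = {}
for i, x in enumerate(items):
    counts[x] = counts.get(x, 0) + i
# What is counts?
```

Initial: counts = {}, items = ['x', 'y', 'z', 'y', 'z', 'y', 'y', 'x', 'z', 'x']
i=0, x='x': counts = {'x': 0}
i=1, x='y': counts = {'x': 0, 'y': 1}
i=2, x='z': counts = {'x': 0, 'y': 1, 'z': 2}
i=3, x='y': counts = {'x': 0, 'y': 4, 'z': 2}
i=4, x='z': counts = {'x': 0, 'y': 4, 'z': 6}
i=5, x='y': counts = {'x': 0, 'y': 9, 'z': 6}
i=6, x='y': counts = {'x': 0, 'y': 15, 'z': 6}
i=7, x='x': counts = {'x': 7, 'y': 15, 'z': 6}
i=8, x='z': counts = {'x': 7, 'y': 15, 'z': 14}
i=9, x='x': counts = {'x': 16, 'y': 15, 'z': 14}

{'x': 16, 'y': 15, 'z': 14}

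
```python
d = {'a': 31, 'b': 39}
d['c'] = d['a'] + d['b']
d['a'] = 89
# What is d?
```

After line 1: d = {'a': 31, 'b': 39}
After line 2 (d['c'] = 31 + 39): d = {'a': 31, 'b': 39, 'c': 70}
After line 3: d = {'a': 89, 'b': 39, 'c': 70}

{'a': 89, 'b': 39, 'c': 70}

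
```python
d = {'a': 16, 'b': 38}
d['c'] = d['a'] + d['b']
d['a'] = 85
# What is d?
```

After line 1: d = {'a': 16, 'b': 38}
After line 2 (d['c'] = 16 + 38): d = {'a': 16, 'b': 38, 'c': 54}
After line 3: d = {'a': 85, 'b': 38, 'c': 54}

{'a': 85, 'b': 38, 'c': 54}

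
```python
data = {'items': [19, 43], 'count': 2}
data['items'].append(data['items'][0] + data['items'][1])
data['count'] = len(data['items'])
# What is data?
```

After line 1: data = {'items': [19, 43], 'count': 2}
After line 2 (append 19 + 43 = 62): data = {'items': [19, 43, 62], 'count': 2}
After line 3 (count = len(items) = 3): data = {'items': [19, 43, 62], 'count': 3}

{'items': [19, 43, 62], 'count': 3}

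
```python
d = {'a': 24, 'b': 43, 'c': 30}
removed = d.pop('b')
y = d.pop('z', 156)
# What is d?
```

After line 1: d = {'a': 24, 'b': 43, 'c': 30}
After line 2 (pop 'b' returns 43): d = {'a': 24, 'c': 30}, removed = 43
After line 3 (pop 'z' missing, returns default 156): d = {'a': 24, 'c': 30}, y = 156

{'a': 24, 'c': 30}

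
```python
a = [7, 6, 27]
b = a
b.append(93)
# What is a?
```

After line 1: a = [7, 6, 27]
After line 2 (b = a is an alias, same object): a = [7, 6, 27], b = [7, 6, 27]
After line 3 (b.append mutates the shared list): a = [7, 6, 27, 93], b = [7, 6, 27, 93]

[7, 6, 27, 93]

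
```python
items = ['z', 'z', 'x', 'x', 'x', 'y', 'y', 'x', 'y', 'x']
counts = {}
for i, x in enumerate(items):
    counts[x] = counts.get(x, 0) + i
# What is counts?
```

Initial: counts = {}, items = ['z', 'z', 'x', 'x', 'x', 'y', 'y', 'x', 'y', 'x']
i=0, x='z': counts = {'z': 0}
i=1, x='z': counts = {'z': 1}
i=2, x='x': counts = {'z': 1, 'x': 2}
i=3, x='x': counts = {'z': 1, 'x': 5}
i=4, x='x': counts = {'z': 1, 'x': 9}
i=5, x='y': counts = {'z': 1, 'x': 9, 'y': 5}
i=6, x='y': counts = {'z': 1, 'x': 9, 'y': 11}
i=7, x='x': counts = {'z': 1, 'x': 16, 'y': 11}
i=8, x='y': counts = {'z': 1, 'x': 16, 'y': 19}
i=9, x='x': counts = {'z': 1, 'x': 25, 'y': 19}

{'z': 1, 'x': 25, 'y': 19}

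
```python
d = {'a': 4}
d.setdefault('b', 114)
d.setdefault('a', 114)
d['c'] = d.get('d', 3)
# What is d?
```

After line 1: d = {'a': 4}
After line 2 (setdefault adds 'b'=114): d = {'a': 4, 'b': 114}
After line 3 (setdefault 'a' no-op, already exists): d = {'a': 4, 'b': 114}
After line 4 (get('d', 3) returns default since 'd' not in d): d = {'a': 4, 'b': 114, 'c': 3}

{'a': 4, 'b': 114, 'c': 3}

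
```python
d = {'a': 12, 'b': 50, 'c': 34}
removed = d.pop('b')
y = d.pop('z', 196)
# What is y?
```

After line 1: d = {'a': 12, 'b': 50, 'c': 34}
After line 2 (pop 'b' returns 50): d = {'a': 12, 'c': 34}, removed = 50
After line 3 (pop 'z' missing, returns default 196): d = {'a': 12, 'c': 34}, y = 196

196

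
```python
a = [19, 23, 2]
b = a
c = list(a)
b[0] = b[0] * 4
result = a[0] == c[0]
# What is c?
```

After line 1: a = [19, 23, 2]
After line 2 (b = a, alias): a = [19, 23, 2], b = [19, 23, 2]
After line 3 (c = list(a) is a copy, new object): c = [19, 23, 2]
After line 4 (b[0] = 19 * 4 = 76; mutates shared a/b): a = b = [76, 23, 2], c = [19, 23, 2]
After line 5 (a[0] = 76, c[0] = 19; result = False)

[19, 23, 2]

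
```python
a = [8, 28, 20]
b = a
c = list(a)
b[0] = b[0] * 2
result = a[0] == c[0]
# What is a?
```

After line 1: a = [8, 28, 20]
After line 2 (b = a, alias): a = [8, 28, 20], b = [8, 28, 20]
After line 3 (c = list(a) is a copy, new object): c = [8, 28, 20]
After line 4 (b[0] = 8 * 2 = 16; mutates shared a/b): a = b = [16, 28, 20], c = [8, 28, 20]
After line 5 (a[0] = 16, c[0] = 8; result = False)

[16, 28, 20]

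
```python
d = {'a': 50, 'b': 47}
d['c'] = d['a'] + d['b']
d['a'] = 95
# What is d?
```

After line 1: d = {'a': 50, 'b': 47}
After line 2 (d['c'] = 50 + 47): d = {'a': 50, 'b': 47, 'c': 97}
After line 3: d = {'a': 95, 'b': 47, 'c': 97}

{'a': 95, 'b': 47, 'c': 97}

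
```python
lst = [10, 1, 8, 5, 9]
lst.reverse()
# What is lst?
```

[9, 5, 8, 1, 10]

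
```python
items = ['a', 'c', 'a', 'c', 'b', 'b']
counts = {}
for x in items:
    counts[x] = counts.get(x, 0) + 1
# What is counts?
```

Initial: counts = {}, items = ['a', 'c', 'a', 'c', 'b', 'b']
See 'a': counts = {'a': 1}
See 'c': counts = {'a': 1, 'c': 1}
See 'a': counts = {'a': 2, 'c': 1}
See 'c': counts = {'a': 2, 'c': 2}
See 'b': counts = {'a': 2, 'c': 2, 'b': 1}
See 'b': counts = {'a': 2, 'c': 2, 'b': 2}

{'a': 2, 'c': 2, 'b': 2}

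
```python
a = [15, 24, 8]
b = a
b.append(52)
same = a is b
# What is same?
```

After line 1: a = [15, 24, 8]
After line 2 (b = a is an alias, same object): a = [15, 24, 8], b = [15, 24, 8]
After line 3 (b.append mutates the shared list): a = [15, 24, 8, 52], b = [15, 24, 8, 52]
After line 4 (same = a is b; same object -> True): same = True

True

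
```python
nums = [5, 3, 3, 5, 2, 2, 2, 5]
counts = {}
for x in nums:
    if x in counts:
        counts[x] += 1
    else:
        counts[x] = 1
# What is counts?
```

Initial: counts = {}, nums = [5, 3, 3, 5, 2, 2, 2, 5]
See 5: counts = {5: 1}
See 3: counts = {5: 1, 3: 1}
See 3: counts = {5: 1, 3: 2}
See 5: counts = {5: 2, 3: 2}
See 2: counts = {5: 2, 3: 2, 2: 1}
See 2: counts = {5: 2, 3: 2, 2: 2}
See 2: counts = {5: 2, 3: 2, 2: 3}
See 5: counts = {5: 3, 3: 2, 2: 3}

{5: 3, 3: 2, 2: 3}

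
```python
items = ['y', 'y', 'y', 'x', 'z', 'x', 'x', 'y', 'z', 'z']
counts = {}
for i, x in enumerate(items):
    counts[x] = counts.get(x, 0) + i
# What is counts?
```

Initial: counts = {}, items = ['y', 'y', 'y', 'x', 'z', 'x', 'x', 'y', 'z', 'z']
i=0, x='y': counts = {'y': 0}
i=1, x='y': counts = {'y': 1}
i=2, x='y': counts = {'y': 3}
i=3, x='x': counts = {'y': 3, 'x': 3}
i=4, x='z': counts = {'y': 3, 'x': 3, 'z': 4}
i=5, x='x': counts = {'y': 3, 'x': 8, 'z': 4}
i=6, x='x': counts = {'y': 3, 'x': 14, 'z': 4}
i=7, x='y': counts = {'y': 10, 'x': 14, 'z': 4}
i=8, x='z': counts = {'y': 10, 'x': 14, 'z': 12}
i=9, x='z': counts = {'y': 10, 'x': 14, 'z': 21}

{'y': 10, 'x': 14, 'z': 21}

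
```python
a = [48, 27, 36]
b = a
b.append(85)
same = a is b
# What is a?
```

After line 1: a = [48, 27, 36]
After line 2 (b = a is an alias, same object): a = [48, 27, 36], b = [48, 27, 36]
After line 3 (b.append mutates the shared list): a = [48, 27, 36, 85], b = [48, 27, 36, 85]
After line 4 (same = a is b; same object -> True): same = True

[48, 27, 36, 85]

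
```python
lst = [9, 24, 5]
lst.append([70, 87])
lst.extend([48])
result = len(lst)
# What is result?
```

After line 1: lst = [9, 24, 5]
After line 2 (append adds [70, 87] as single element): lst = [9, 24, 5, [70, 87]]
After line 3 (extend unpacks [48], adds 48): lst = [9, 24, 5, [70, 87], 48]
After line 4: result = len(lst) = 5

5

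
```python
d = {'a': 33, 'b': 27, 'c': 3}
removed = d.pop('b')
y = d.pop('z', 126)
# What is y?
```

After line 1: d = {'a': 33, 'b': 27, 'c': 3}
After line 2 (pop 'b' returns 27): d = {'a': 33, 'c': 3}, removed = 27
After line 3 (pop 'z' missing, returns default 126): d = {'a': 33, 'c': 3}, y = 126

126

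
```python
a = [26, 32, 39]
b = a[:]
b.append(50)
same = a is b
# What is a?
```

After line 1: a = [26, 32, 39]
After line 2 (b = a[:] is a shallow copy, new object): a = [26, 32, 39], b = [26, 32, 39]
After line 3 (append only mutates b): a = [26, 32, 39], b = [26, 32, 39, 50]
After line 4 (same = a is b; different objects -> False): same = False

[26, 32, 39]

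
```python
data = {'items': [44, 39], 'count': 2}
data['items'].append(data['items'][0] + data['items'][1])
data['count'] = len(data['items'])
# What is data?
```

After line 1: data = {'items': [44, 39], 'count': 2}
After line 2 (append 44 + 39 = 83): data = {'items': [44, 39, 83], 'count': 2}
After line 3 (count = len(items) = 3): data = {'items': [44, 39, 83], 'count': 3}

{'items': [44, 39, 83], 'count': 3}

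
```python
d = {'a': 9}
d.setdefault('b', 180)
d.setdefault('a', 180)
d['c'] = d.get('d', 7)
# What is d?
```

After line 1: d = {'a': 9}
After line 2 (setdefault adds 'b'=180): d = {'a': 9, 'b': 180}
After line 3 (setdefault 'a' no-op, already exists): d = {'a': 9, 'b': 180}
After line 4 (get('d', 7) returns default since 'd' not in d): d = {'a': 9, 'b': 180, 'c': 7}

{'a': 9, 'b': 180, 'c': 7}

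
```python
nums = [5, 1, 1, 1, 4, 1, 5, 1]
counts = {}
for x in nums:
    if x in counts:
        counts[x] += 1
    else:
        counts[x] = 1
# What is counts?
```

Initial: counts = {}, nums = [5, 1, 1, 1, 4, 1, 5, 1]
See 5: counts = {5: 1}
See 1: counts = {5: 1, 1: 1}
See 1: counts = {5: 1, 1: 2}
See 1: counts = {5: 1, 1: 3}
See 4: counts = {5: 1, 1: 3, 4: 1}
See 1: counts = {5: 1, 1: 4, 4: 1}
See 5: counts = {5: 2, 1: 4, 4: 1}
See 1: counts = {5: 2, 1: 5, 4: 1}

{5: 2, 1: 5, 4: 1}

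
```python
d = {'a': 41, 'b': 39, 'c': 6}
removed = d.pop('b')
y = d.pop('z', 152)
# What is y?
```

After line 1: d = {'a': 41, 'b': 39, 'c': 6}
After line 2 (pop 'b' returns 39): d = {'a': 41, 'c': 6}, removed = 39
After line 3 (pop 'z' missing, returns default 152): d = {'a': 41, 'c': 6}, y = 152

152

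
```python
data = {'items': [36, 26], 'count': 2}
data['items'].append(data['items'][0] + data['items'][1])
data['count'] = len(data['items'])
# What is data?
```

After line 1: data = {'items': [36, 26], 'count': 2}
After line 2 (append 36 + 26 = 62): data = {'items': [36, 26, 62], 'count': 2}
After line 3 (count = len(items) = 3): data = {'items': [36, 26, 62], 'count': 3}

{'items': [36, 26, 62], 'count': 3}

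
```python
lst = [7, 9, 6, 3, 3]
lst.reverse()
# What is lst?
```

[3, 3, 6, 9, 7]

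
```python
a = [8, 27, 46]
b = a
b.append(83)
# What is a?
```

After line 1: a = [8, 27, 46]
After line 2 (b = a is an alias, same object): a = [8, 27, 46], b = [8, 27, 46]
After line 3 (b.append mutates the shared list): a = [8, 27, 46, 83], b = [8, 27, 46, 83]

[8, 27, 46, 83]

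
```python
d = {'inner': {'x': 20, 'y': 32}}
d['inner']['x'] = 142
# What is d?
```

After line 1: d = {'inner': {'x': 20, 'y': 32}}
After line 2 (inner x overwritten): d = {'inner': {'x': 142, 'y': 32}}

{'inner': {'x': 142, 'y': 32}}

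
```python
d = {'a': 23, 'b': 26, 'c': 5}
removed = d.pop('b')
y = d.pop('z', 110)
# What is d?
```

After line 1: d = {'a': 23, 'b': 26, 'c': 5}
After line 2 (pop 'b' returns 26): d = {'a': 23, 'c': 5}, removed = 26
After line 3 (pop 'z' missing, returns default 110): d = {'a': 23, 'c': 5}, y = 110

{'a': 23, 'c': 5}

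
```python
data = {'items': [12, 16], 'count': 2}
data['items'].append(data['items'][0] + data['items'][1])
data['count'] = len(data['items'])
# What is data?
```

After line 1: data = {'items': [12, 16], 'count': 2}
After line 2 (append 12 + 16 = 28): data = {'items': [12, 16, 28], 'count': 2}
After line 3 (count = len(items) = 3): data = {'items': [12, 16, 28], 'count': 3}

{'items': [12, 16, 28], 'count': 3}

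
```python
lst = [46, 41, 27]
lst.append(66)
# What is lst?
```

[46, 41, 27, 66]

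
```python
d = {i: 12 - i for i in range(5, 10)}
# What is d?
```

{5: 7, 6: 6, 7: 5, 8: 4, 9: 3}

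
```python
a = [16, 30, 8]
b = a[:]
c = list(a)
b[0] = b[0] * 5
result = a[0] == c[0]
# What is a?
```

After line 1: a = [16, 30, 8]
After line 2 (b = a[:], copy): a = [16, 30, 8], b = [16, 30, 8]
After line 3 (c = list(a) is a copy, new object): c = [16, 30, 8]
After line 4 (b[0] = 16 * 5 = 80; only b mutates (copy)): a = [16, 30, 8], b = [80, 30, 8], c = [16, 30, 8]
After line 5 (a[0] = 16, c[0] = 16; result = True)

[16, 30, 8]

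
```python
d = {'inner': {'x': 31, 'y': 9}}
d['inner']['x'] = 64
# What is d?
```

After line 1: d = {'inner': {'x': 31, 'y': 9}}
After line 2 (inner x overwritten): d = {'inner': {'x': 64, 'y': 9}}

{'inner': {'x': 64, 'y': 9}}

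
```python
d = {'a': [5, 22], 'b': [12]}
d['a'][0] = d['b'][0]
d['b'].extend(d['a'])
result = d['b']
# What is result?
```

After line 1: d = {'a': [5, 22], 'b': [12]}
After line 2 (a[0] = b[0] = 12): d = {'a': [12, 22], 'b': [12]}
After line 3 (b.extend(a) appends [12, 22]): d = {'a': [12, 22], 'b': [12, 12, 22]}
After line 4: result = d['b'] = [12, 12, 22]

[12, 12, 22]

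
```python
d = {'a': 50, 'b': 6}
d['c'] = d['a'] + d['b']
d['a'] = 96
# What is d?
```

After line 1: d = {'a': 50, 'b': 6}
After line 2 (d['c'] = 50 + 6): d = {'a': 50, 'b': 6, 'c': 56}
After line 3: d = {'a': 96, 'b': 6, 'c': 56}

{'a': 96, 'b': 6, 'c': 56}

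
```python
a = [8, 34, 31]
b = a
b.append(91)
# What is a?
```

After line 1: a = [8, 34, 31]
After line 2 (b = a is an alias, same object): a = [8, 34, 31], b = [8, 34, 31]
After line 3 (b.append mutates the shared list): a = [8, 34, 31, 91], b = [8, 34, 31, 91]

[8, 34, 31, 91]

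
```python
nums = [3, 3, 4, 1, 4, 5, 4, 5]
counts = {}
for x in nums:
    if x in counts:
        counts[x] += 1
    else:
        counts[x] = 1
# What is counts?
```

Initial: counts = {}, nums = [3, 3, 4, 1, 4, 5, 4, 5]
See 3: counts = {3: 1}
See 3: counts = {3: 2}
See 4: counts = {3: 2, 4: 1}
See 1: counts = {3: 2, 4: 1, 1: 1}
See 4: counts = {3: 2, 4: 2, 1: 1}
See 5: counts = {3: 2, 4: 2, 1: 1, 5: 1}
See 4: counts = {3: 2, 4: 3, 1: 1, 5: 1}
See 5: counts = {3: 2, 4: 3, 1: 1, 5: 2}

{3: 2, 4: 3, 1: 1, 5: 2}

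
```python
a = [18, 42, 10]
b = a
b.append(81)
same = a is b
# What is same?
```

After line 1: a = [18, 42, 10]
After line 2 (b = a is an alias, same object): a = [18, 42, 10], b = [18, 42, 10]
After line 3 (b.append mutates the shared list): a = [18, 42, 10, 81], b = [18, 42, 10, 81]
After line 4 (same = a is b; same object -> True): same = True

True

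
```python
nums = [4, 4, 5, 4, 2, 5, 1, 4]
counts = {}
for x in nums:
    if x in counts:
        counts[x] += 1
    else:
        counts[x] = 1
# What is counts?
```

Initial: counts = {}, nums = [4, 4, 5, 4, 2, 5, 1, 4]
See 4: counts = {4: 1}
See 4: counts = {4: 2}
See 5: counts = {4: 2, 5: 1}
See 4: counts = {4: 3, 5: 1}
See 2: counts = {4: 3, 5: 1, 2: 1}
See 5: counts = {4: 3, 5: 2, 2: 1}
See 1: counts = {4: 3, 5: 2, 2: 1, 1: 1}
See 4: counts = {4: 4, 5: 2, 2: 1, 1: 1}

{4: 4, 5: 2, 2: 1, 1: 1}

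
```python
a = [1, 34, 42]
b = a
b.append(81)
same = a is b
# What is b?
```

After line 1: a = [1, 34, 42]
After line 2 (b = a is an alias, same object): a = [1, 34, 42], b = [1, 34, 42]
After line 3 (b.append mutates the shared list): a = [1, 34, 42, 81], b = [1, 34, 42, 81]
After line 4 (same = a is b; same object -> True): same = True

[1, 34, 42, 81]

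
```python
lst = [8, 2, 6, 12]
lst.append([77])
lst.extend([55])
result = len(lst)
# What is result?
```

After line 1: lst = [8, 2, 6, 12]
After line 2 (append adds [77] as single element): lst = [8, 2, 6, 12, [77]]
After line 3 (extend unpacks [55], adds 55): lst = [8, 2, 6, 12, [77], 55]
After line 4: result = len(lst) = 6

6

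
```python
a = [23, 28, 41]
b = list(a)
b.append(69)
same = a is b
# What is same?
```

After line 1: a = [23, 28, 41]
After line 2 (b = list(a) is a shallow copy, new object): a = [23, 28, 41], b = [23, 28, 41]
After line 3 (append only mutates b): a = [23, 28, 41], b = [23, 28, 41, 69]
After line 4 (same = a is b; different objects -> False): same = False

False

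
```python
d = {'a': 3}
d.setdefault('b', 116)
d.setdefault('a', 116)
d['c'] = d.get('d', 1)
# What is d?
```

After line 1: d = {'a': 3}
After line 2 (setdefault adds 'b'=116): d = {'a': 3, 'b': 116}
After line 3 (setdefault 'a' no-op, already exists): d = {'a': 3, 'b': 116}
After line 4 (get('d', 1) returns default since 'd' not in d): d = {'a': 3, 'b': 116, 'c': 1}

{'a': 3, 'b': 116, 'c': 1}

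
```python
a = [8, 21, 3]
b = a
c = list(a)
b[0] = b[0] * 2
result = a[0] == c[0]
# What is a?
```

After line 1: a = [8, 21, 3]
After line 2 (b = a, alias): a = [8, 21, 3], b = [8, 21, 3]
After line 3 (c = list(a) is a copy, new object): c = [8, 21, 3]
After line 4 (b[0] = 8 * 2 = 16; mutates shared a/b): a = b = [16, 21, 3], c = [8, 21, 3]
After line 5 (a[0] = 16, c[0] = 8; result = False)

[16, 21, 3]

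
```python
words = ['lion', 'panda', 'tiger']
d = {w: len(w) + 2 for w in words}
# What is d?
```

{'lion': 6, 'panda': 7, 'tiger': 7}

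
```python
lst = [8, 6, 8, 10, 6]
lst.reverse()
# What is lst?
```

[6, 10, 8, 6, 8]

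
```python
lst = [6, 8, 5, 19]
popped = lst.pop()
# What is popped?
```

19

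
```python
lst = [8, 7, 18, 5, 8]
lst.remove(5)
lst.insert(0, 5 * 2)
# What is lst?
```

After line 1: lst = [8, 7, 18, 5, 8]
After line 2 (remove first 5): lst = [8, 7, 18, 8]
After line 3 (insert 10 at index 0): lst = [10, 8, 7, 18, 8]

[10, 8, 7, 18, 8]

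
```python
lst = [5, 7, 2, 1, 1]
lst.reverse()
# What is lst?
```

[1, 1, 2, 7, 5]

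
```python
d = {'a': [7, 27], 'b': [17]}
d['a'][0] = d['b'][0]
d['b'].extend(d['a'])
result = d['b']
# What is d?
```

After line 1: d = {'a': [7, 27], 'b': [17]}
After line 2 (a[0] = b[0] = 17): d = {'a': [17, 27], 'b': [17]}
After line 3 (b.extend(a) appends [17, 27]): d = {'a': [17, 27], 'b': [17, 17, 27]}
After line 4: result = d['b'] = [17, 17, 27]

{'a': [17, 27], 'b': [17, 17, 27]}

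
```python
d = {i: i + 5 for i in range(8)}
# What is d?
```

{0: 5, 1: 6, 2: 7, 3: 8, 4: 9, 5: 10, 6: 11, 7: 12}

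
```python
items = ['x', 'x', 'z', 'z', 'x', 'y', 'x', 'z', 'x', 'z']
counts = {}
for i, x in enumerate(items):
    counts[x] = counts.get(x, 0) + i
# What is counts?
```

Initial: counts = {}, items = ['x', 'x', 'z', 'z', 'x', 'y', 'x', 'z', 'x', 'z']
i=0, x='x': counts = {'x': 0}
i=1, x='x': counts = {'x': 1}
i=2, x='z': counts = {'x': 1, 'z': 2}
i=3, x='z': counts = {'x': 1, 'z': 5}
i=4, x='x': counts = {'x': 5, 'z': 5}
i=5, x='y': counts = {'x': 5, 'z': 5, 'y': 5}
i=6, x='x': counts = {'x': 11, 'z': 5, 'y': 5}
i=7, x='z': counts = {'x': 11, 'z': 12, 'y': 5}
i=8, x='x': counts = {'x': 19, 'z': 12, 'y': 5}
i=9, x='z': counts = {'x': 19, 'z': 21, 'y': 5}

{'x': 19, 'z': 21, 'y': 5}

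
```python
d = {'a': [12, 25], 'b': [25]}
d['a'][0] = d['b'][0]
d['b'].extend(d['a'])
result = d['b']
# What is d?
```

After line 1: d = {'a': [12, 25], 'b': [25]}
After line 2 (a[0] = b[0] = 25): d = {'a': [25, 25], 'b': [25]}
After line 3 (b.extend(a) appends [25, 25]): d = {'a': [25, 25], 'b': [25, 25, 25]}
After line 4: result = d['b'] = [25, 25, 25]

{'a': [25, 25], 'b': [25, 25, 25]}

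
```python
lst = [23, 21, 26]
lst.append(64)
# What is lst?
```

[23, 21, 26, 64]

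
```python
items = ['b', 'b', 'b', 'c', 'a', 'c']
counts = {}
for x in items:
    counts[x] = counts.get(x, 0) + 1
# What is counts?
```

Initial: counts = {}, items = ['b', 'b', 'b', 'c', 'a', 'c']
See 'b': counts = {'b': 1}
See 'b': counts = {'b': 2}
See 'b': counts = {'b': 3}
See 'c': counts = {'b': 3, 'c': 1}
See 'a': counts = {'b': 3, 'c': 1, 'a': 1}
See 'c': counts = {'b': 3, 'c': 2, 'a': 1}

{'b': 3, 'c': 2, 'a': 1}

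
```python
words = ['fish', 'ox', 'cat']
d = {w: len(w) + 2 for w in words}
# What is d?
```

{'fish': 6, 'ox': 4, 'cat': 5}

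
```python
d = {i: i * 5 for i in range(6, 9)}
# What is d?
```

{6: 30, 7: 35, 8: 40}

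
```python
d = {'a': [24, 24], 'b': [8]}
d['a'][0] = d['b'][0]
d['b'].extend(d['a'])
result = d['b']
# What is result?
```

After line 1: d = {'a': [24, 24], 'b': [8]}
After line 2 (a[0] = b[0] = 8): d = {'a': [8, 24], 'b': [8]}
After line 3 (b.extend(a) appends [8, 24]): d = {'a': [8, 24], 'b': [8, 8, 24]}
After line 4: result = d['b'] = [8, 8, 24]

[8, 8, 24]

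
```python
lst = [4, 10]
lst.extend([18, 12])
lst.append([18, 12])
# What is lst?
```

After line 1: lst = [4, 10]
After line 2 (extend unpacks [18, 12]): lst = [4, 10, 18, 12]
After line 3 (append adds [18, 12] as single element): lst = [4, 10, 18, 12, [18, 12]]

[4, 10, 18, 12, [18, 12]]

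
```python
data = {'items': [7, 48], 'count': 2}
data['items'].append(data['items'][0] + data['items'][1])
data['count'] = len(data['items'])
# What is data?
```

After line 1: data = {'items': [7, 48], 'count': 2}
After line 2 (append 7 + 48 = 55): data = {'items': [7, 48, 55], 'count': 2}
After line 3 (count = len(items) = 3): data = {'items': [7, 48, 55], 'count': 3}

{'items': [7, 48, 55], 'count': 3}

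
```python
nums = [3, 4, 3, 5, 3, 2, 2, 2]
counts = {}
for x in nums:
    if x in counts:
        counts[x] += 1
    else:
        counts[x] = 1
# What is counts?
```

Initial: counts = {}, nums = [3, 4, 3, 5, 3, 2, 2, 2]
See 3: counts = {3: 1}
See 4: counts = {3: 1, 4: 1}
See 3: counts = {3: 2, 4: 1}
See 5: counts = {3: 2, 4: 1, 5: 1}
See 3: counts = {3: 3, 4: 1, 5: 1}
See 2: counts = {3: 3, 4: 1, 5: 1, 2: 1}
See 2: counts = {3: 3, 4: 1, 5: 1, 2: 2}
See 2: counts = {3: 3, 4: 1, 5: 1, 2: 3}

{3: 3, 4: 1, 5: 1, 2: 3}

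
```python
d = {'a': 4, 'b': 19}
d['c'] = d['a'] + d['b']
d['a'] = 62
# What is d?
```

After line 1: d = {'a': 4, 'b': 19}
After line 2 (d['c'] = 4 + 19): d = {'a': 4, 'b': 19, 'c': 23}
After line 3: d = {'a': 62, 'b': 19, 'c': 23}

{'a': 62, 'b': 19, 'c': 23}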